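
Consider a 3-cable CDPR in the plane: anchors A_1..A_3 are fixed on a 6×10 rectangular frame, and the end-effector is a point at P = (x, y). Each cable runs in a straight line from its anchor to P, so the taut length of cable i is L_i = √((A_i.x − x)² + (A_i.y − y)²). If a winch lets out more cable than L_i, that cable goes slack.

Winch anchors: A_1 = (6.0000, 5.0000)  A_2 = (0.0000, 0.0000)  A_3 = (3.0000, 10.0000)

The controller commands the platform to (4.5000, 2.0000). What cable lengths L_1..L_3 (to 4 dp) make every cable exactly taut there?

L_1 = √((6.0000−4.5000)² + (5.0000−2.0000)²) = 3.3541
L_2 = √((0.0000−4.5000)² + (0.0000−2.0000)²) = 4.9244
L_3 = √((3.0000−4.5000)² + (10.0000−2.0000)²) = 8.1394

(3.3541, 4.9244, 8.1394)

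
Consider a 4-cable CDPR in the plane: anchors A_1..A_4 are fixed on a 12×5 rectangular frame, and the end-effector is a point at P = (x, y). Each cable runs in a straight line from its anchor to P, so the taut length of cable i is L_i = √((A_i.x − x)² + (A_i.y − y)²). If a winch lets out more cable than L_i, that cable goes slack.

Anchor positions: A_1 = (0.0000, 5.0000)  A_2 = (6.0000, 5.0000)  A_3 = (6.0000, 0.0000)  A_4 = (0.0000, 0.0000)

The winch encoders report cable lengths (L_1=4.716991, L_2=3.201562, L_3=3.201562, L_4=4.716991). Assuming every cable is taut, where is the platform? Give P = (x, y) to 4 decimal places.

expand ‖A_i−P‖²=L_i² and subtract eq 1 (q_i ≔ ‖A_i‖²−L_i²)
q_1 = 0.0000+25.0000−22.2500 = 2.7500
eq1−eq2 → [-12.0000  0.0000]·P = -48.0000
eq1−eq3 → [-12.0000  10.0000]·P = -23.0000
eq1−eq4 → [0.0000  10.0000]·P = 25.0000
2×2 solve → P = (4.0000, 2.5000)
check cable 4: ‖A_4−P‖² = 22.2500 ≈ L_4² = 22.2500 ✓

(4.0000, 2.5000)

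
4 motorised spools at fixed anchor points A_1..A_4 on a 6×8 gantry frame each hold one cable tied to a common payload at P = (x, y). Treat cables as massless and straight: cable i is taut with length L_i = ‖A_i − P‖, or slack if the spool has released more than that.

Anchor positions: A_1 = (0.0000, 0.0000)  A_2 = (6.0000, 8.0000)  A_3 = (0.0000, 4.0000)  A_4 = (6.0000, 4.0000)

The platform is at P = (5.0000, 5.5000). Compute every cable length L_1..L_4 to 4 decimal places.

cable 1: Δx=-5.0000, Δy=-5.5000; L_1 = √(Δx²+Δy²) = 7.4330
cable 2: Δx=1.0000, Δy=2.5000; L_2 = √(Δx²+Δy²) = 2.6926
cable 3: Δx=-5.0000, Δy=-1.5000; L_3 = √(Δx²+Δy²) = 5.2202
cable 4: Δx=1.0000, Δy=-1.5000; L_4 = √(Δx²+Δy²) = 1.8028

(7.4330, 2.6926, 5.2202, 1.8028)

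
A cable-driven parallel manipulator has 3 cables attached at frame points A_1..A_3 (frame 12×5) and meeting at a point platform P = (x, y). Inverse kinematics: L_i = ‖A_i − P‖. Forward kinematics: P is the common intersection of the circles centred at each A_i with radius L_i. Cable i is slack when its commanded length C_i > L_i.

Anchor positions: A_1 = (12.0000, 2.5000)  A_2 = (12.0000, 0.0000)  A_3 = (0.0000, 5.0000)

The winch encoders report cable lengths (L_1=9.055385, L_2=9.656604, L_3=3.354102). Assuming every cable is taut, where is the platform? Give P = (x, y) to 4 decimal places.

expand ‖A_i−P‖²=L_i² and subtract eq 1 (c_i ≔ ‖A_i‖²−L_i²)
c_1 = 144.0000+6.2500−82.0000 = 68.2500
eq1−eq2 → [0.0000  5.0000]·P = 17.5000
eq1−eq3 → [24.0000  -5.0000]·P = 54.5000
2×2 solve → P = (3.0000, 3.5000)

(3.0000, 3.5000)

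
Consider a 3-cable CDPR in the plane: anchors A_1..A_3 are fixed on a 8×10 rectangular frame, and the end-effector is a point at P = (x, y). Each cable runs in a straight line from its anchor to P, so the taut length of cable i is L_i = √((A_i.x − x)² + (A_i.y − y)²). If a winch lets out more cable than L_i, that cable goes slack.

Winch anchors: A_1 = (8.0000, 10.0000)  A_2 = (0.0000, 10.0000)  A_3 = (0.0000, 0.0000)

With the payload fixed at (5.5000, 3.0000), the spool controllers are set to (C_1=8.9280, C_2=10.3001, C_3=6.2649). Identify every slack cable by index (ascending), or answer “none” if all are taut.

cable 1: √((2.5000)²+(7.0000)²)=7.4330, C_1=8.9280: slack
cable 2: √((-5.5000)²+(7.0000)²)=8.9022, C_2=10.3001: slack
cable 3: √((-5.5000)²+(-3.0000)²)=6.2650, C_3=6.2649: taut

1, 2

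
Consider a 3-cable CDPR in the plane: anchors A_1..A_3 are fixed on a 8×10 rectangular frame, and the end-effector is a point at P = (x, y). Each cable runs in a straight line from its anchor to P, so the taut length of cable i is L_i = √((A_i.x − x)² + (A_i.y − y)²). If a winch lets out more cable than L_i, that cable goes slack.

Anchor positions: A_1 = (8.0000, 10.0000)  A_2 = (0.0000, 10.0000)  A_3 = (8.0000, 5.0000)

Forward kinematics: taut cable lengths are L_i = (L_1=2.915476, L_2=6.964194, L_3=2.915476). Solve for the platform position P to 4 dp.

expand ‖A_i−P‖²=L_i² and subtract eq 1 (k_i ≔ ‖A_i‖²−L_i²)
k_1 = 64.0000+100.0000−8.5000 = 155.5000
eq1−eq2 → [16.0000  0.0000]·P = 104.0000
eq1−eq3 → [0.0000  10.0000]·P = 75.0000
2×2 solve → P = (6.5000, 7.5000)

(6.5000, 7.5000)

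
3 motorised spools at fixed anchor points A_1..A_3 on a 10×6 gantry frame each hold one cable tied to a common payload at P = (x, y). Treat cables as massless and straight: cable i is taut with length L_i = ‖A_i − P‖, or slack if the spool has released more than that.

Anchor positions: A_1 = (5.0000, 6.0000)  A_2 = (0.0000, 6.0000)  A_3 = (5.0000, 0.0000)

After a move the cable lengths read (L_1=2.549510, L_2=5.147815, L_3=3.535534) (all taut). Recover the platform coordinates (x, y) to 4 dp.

expand ‖A_i−P‖²=L_i² and subtract eq 1 (k_i ≔ ‖A_i‖²−L_i²)
k_1 = 25.0000+36.0000−6.5000 = 54.5000
eq1−eq2 → [10.0000  0.0000]·P = 45.0000
eq1−eq3 → [0.0000  12.0000]·P = 42.0000
2×2 solve → P = (4.5000, 3.5000)

(4.5000, 3.5000)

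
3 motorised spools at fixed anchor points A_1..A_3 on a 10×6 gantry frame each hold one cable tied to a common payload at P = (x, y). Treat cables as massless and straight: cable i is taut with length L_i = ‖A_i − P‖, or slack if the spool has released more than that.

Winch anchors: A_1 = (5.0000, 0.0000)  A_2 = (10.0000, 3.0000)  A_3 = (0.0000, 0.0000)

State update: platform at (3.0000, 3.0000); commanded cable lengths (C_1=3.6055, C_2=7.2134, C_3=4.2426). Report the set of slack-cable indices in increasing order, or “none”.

cable 1: L_1 = ‖A_1−P‖ = 3.6056;  C_1 = 3.6055 → taut
cable 2: L_2 = ‖A_2−P‖ = 7.0000;  C_2 = 7.2134 → slack
cable 3: L_3 = ‖A_3−P‖ = 4.2426;  C_3 = 4.2426 → taut

2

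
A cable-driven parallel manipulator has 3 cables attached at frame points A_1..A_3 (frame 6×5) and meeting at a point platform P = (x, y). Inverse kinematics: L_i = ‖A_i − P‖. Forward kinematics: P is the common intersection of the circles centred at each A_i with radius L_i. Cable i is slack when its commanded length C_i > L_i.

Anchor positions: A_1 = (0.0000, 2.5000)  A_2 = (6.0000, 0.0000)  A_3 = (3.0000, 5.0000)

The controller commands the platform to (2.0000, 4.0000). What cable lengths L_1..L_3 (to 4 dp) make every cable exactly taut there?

(2.5000, 5.6569, 1.4142)

L_1 = √((0.0000−2.0000)² + (2.5000−4.0000)²) = 2.5000
L_2 = √((6.0000−2.0000)² + (0.0000−4.0000)²) = 5.6569
L_3 = √((3.0000−2.0000)² + (5.0000−4.0000)²) = 1.4142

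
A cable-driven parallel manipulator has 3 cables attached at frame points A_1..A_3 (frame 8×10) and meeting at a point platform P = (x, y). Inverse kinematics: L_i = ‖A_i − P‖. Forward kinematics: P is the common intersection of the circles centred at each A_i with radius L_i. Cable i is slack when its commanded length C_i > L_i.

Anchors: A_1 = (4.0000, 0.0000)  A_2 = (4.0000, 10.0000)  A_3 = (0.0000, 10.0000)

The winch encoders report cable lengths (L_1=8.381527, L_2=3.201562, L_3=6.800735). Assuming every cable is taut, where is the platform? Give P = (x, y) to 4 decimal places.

circle eqns → linear via eq_j − eq_1; set c_j = A_j·A_j − L_j²
c_1 = 16.0000+0.0000−70.2500 = -54.2500
0.0000·x − 20.0000·y = c_1−c_2 = -160.0000
8.0000·x − 20.0000·y = c_1−c_3 = -108.0000
solve first two rows → x=6.5000, y=8.0000

(6.5000, 8.0000)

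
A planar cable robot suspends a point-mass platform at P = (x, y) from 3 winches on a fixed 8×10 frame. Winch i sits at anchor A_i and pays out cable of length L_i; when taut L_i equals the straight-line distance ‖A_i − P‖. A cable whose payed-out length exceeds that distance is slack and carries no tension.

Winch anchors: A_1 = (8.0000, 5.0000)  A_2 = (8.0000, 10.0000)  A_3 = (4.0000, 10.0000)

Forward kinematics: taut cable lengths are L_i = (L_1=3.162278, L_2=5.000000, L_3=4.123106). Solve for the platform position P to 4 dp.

expand ‖A_i−P‖²=L_i² and subtract eq 1 (c_i ≔ ‖A_i‖²−L_i²)
c_1 = 64.0000+25.0000−10.0000 = 79.0000
eq1−eq2 → [0.0000  -10.0000]·P = -60.0000
eq1−eq3 → [8.0000  -10.0000]·P = -20.0000
2×2 solve → P = (5.0000, 6.0000)

(5.0000, 6.0000)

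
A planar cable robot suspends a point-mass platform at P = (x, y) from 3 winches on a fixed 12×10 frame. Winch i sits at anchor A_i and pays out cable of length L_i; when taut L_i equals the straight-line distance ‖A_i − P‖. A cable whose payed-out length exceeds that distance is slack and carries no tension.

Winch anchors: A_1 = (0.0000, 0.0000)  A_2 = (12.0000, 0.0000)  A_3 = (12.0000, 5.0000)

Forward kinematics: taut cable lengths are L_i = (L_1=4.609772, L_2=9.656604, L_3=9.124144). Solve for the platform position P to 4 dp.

each cable: (A_i−P)·(A_i−P) = L_i²; let q_i = ‖A_i‖²−L_i²
q_1 = 0.0000+0.0000−21.2500 = -21.2500
row 1: -24.0000x + 0.0000y = -72.0000  (q_2=50.7500)
row 2: -24.0000x − 10.0000y = -107.0000  (q_3=85.7500)
Cramer on rows 1–2 → x = 3.0000, y = 3.5000

(3.0000, 3.5000)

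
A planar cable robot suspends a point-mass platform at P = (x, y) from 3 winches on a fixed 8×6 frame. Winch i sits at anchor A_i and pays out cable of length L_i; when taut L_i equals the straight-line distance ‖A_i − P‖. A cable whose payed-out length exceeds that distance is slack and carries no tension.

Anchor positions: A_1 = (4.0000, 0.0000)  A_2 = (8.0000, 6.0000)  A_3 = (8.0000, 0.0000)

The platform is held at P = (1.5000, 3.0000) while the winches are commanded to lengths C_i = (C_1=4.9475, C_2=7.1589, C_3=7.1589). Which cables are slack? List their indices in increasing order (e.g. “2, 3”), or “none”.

1

cable 1: √((2.5000)²+(-3.0000)²)=3.9051, C_1=4.9475: slack
cable 2: √((6.5000)²+(3.0000)²)=7.1589, C_2=7.1589: taut
cable 3: √((6.5000)²+(-3.0000)²)=7.1589, C_3=7.1589: taut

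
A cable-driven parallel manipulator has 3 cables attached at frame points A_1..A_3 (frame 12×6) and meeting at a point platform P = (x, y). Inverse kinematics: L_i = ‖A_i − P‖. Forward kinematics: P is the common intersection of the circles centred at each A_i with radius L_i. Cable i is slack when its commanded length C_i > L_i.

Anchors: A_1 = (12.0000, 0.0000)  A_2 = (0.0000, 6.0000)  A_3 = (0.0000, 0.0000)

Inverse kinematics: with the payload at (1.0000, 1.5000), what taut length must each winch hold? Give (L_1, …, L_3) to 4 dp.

(11.1018, 4.6098, 1.8028)

L_1 = √((12.0000−1.0000)² + (0.0000−1.5000)²) = 11.1018
L_2 = √((0.0000−1.0000)² + (6.0000−1.5000)²) = 4.6098
L_3 = √((0.0000−1.0000)² + (0.0000−1.5000)²) = 1.8028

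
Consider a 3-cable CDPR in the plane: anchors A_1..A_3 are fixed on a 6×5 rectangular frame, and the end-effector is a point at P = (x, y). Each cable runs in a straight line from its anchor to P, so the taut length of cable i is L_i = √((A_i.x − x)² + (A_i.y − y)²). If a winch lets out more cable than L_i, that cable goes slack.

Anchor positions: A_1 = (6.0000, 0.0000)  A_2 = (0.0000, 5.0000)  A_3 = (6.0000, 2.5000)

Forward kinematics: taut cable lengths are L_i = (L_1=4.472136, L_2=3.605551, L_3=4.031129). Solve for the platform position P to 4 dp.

circle eqns → linear via eq_j − eq_1; set c_j = A_j·A_j − L_j²
c_1 = 36.0000+0.0000−20.0000 = 16.0000
12.0000·x − 10.0000·y = c_1−c_2 = 4.0000
0.0000·x − 5.0000·y = c_1−c_3 = -10.0000
solve first two rows → x=2.0000, y=2.0000

(2.0000, 2.0000)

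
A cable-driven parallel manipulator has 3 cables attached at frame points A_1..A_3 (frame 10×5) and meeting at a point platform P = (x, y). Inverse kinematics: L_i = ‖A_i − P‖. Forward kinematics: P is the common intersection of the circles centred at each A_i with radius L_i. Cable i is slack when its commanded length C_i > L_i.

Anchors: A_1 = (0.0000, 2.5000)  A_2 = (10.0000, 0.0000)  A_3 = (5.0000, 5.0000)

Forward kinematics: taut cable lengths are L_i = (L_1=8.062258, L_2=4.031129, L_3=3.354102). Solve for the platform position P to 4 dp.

(8.0000, 3.5000)

each cable: (A_i−P)·(A_i−P) = L_i²; let q_i = ‖A_i‖²−L_i²
q_1 = 0.0000+6.2500−65.0000 = -58.7500
row 1: -20.0000x + 5.0000y = -142.5000  (q_2=83.7500)
row 2: -10.0000x − 5.0000y = -97.5000  (q_3=38.7500)
Cramer on rows 1–2 → x = 8.0000, y = 3.5000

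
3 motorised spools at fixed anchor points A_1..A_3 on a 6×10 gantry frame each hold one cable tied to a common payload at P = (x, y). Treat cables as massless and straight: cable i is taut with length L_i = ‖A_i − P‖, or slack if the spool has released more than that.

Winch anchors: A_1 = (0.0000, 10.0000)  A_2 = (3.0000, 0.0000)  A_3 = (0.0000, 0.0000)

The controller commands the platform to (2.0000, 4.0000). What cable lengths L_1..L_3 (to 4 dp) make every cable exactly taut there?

(6.3246, 4.1231, 4.4721)

cable 1: Δx=-2.0000, Δy=6.0000; L_1 = √(Δx²+Δy²) = 6.3246
cable 2: Δx=1.0000, Δy=-4.0000; L_2 = √(Δx²+Δy²) = 4.1231
cable 3: Δx=-2.0000, Δy=-4.0000; L_3 = √(Δx²+Δy²) = 4.4721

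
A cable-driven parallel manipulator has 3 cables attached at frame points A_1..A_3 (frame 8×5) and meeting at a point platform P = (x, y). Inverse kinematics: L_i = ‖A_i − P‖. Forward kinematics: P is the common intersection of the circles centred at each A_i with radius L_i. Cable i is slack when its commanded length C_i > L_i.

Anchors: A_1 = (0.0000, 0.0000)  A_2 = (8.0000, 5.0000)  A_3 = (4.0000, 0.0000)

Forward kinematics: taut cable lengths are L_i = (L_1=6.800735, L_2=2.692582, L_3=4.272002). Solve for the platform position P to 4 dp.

circle eqns → linear via eq_j − eq_1; set k_j = A_j·A_j − L_j²
k_1 = 0.0000+0.0000−46.2500 = -46.2500
-16.0000·x − 10.0000·y = k_1−k_2 = -128.0000
-8.0000·x + 0.0000·y = k_1−k_3 = -44.0000
solve first two rows → x=5.5000, y=4.0000

(5.5000, 4.0000)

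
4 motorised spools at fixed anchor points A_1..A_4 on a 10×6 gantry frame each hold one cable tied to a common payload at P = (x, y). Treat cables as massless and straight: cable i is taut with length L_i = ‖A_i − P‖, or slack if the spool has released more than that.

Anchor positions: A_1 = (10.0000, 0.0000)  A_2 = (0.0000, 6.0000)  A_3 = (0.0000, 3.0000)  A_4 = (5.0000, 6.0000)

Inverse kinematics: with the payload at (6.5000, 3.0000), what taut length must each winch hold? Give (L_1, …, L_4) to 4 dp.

(4.6098, 7.1589, 6.5000, 3.3541)

L_1: Δ = A_1−P = (3.5000, -3.0000) → ‖Δ‖ = √21.2500 = 4.6098
L_2: Δ = A_2−P = (-6.5000, 3.0000) → ‖Δ‖ = √51.2500 = 7.1589
L_3: Δ = A_3−P = (-6.5000, 0.0000) → ‖Δ‖ = √42.2500 = 6.5000
L_4: Δ = A_4−P = (-1.5000, 3.0000) → ‖Δ‖ = √11.2500 = 3.3541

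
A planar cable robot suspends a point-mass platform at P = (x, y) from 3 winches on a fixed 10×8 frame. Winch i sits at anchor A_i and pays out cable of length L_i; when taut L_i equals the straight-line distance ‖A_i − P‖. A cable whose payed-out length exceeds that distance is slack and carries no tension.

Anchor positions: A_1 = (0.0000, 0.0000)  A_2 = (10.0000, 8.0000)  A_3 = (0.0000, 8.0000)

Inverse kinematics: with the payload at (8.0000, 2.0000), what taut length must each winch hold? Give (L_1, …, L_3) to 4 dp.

cable 1: Δx=-8.0000, Δy=-2.0000; L_1 = √(Δx²+Δy²) = 8.2462
cable 2: Δx=2.0000, Δy=6.0000; L_2 = √(Δx²+Δy²) = 6.3246
cable 3: Δx=-8.0000, Δy=6.0000; L_3 = √(Δx²+Δy²) = 10.0000

(8.2462, 6.3246, 10.0000)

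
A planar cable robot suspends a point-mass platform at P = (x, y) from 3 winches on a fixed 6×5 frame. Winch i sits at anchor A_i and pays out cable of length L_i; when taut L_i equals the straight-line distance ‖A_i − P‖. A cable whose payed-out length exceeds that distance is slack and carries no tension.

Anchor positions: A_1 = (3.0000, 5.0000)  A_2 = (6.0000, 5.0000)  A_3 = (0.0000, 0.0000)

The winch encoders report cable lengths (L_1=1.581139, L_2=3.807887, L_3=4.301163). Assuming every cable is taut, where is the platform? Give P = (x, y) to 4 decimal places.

(2.5000, 3.5000)

expand ‖A_i−P‖²=L_i² and subtract eq 1 (k_i ≔ ‖A_i‖²−L_i²)
k_1 = 9.0000+25.0000−2.5000 = 31.5000
eq1−eq2 → [-6.0000  0.0000]·P = -15.0000
eq1−eq3 → [6.0000  10.0000]·P = 50.0000
2×2 solve → P = (2.5000, 3.5000)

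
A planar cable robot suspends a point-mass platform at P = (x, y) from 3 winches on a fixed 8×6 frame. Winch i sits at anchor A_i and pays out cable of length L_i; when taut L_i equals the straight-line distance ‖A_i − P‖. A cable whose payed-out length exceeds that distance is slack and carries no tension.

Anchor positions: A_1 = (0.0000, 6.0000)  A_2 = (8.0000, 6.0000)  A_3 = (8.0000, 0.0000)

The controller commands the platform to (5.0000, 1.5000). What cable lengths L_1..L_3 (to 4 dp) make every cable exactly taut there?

(6.7268, 5.4083, 3.3541)

L_1: Δ = A_1−P = (-5.0000, 4.5000) → ‖Δ‖ = √45.2500 = 6.7268
L_2: Δ = A_2−P = (3.0000, 4.5000) → ‖Δ‖ = √29.2500 = 5.4083
L_3: Δ = A_3−P = (3.0000, -1.5000) → ‖Δ‖ = √11.2500 = 3.3541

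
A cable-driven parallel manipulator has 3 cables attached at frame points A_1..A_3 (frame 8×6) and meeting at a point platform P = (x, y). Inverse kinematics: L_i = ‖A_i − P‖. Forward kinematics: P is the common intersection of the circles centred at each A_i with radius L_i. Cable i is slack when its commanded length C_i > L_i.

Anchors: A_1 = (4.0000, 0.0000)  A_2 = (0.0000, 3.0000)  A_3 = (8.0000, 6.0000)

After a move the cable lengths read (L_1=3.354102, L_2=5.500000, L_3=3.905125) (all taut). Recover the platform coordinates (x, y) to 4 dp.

each cable: (A_i−P)·(A_i−P) = L_i²; let c_i = ‖A_i‖²−L_i²
c_1 = 16.0000+0.0000−11.2500 = 4.7500
row 1: 8.0000x − 6.0000y = 26.0000  (c_2=-21.2500)
row 2: -8.0000x − 12.0000y = -80.0000  (c_3=84.7500)
Cramer on rows 1–2 → x = 5.5000, y = 3.0000

(5.5000, 3.0000)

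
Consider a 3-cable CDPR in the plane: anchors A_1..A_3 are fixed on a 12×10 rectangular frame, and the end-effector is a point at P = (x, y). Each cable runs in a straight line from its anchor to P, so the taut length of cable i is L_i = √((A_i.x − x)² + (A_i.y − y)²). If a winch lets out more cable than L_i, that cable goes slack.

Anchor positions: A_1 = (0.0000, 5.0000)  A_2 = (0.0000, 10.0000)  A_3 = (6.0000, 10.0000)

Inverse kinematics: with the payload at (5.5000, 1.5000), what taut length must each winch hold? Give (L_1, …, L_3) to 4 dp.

cable 1: Δx=-5.5000, Δy=3.5000; L_1 = √(Δx²+Δy²) = 6.5192
cable 2: Δx=-5.5000, Δy=8.5000; L_2 = √(Δx²+Δy²) = 10.1242
cable 3: Δx=0.5000, Δy=8.5000; L_3 = √(Δx²+Δy²) = 8.5147

(6.5192, 10.1242, 8.5147)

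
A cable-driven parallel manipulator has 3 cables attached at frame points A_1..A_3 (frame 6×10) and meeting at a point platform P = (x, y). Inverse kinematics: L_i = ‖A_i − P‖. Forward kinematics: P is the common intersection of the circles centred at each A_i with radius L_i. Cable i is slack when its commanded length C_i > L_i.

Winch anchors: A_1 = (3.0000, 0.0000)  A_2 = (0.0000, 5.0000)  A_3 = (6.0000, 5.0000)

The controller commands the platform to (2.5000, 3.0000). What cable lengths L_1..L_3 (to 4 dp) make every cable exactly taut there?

L_1: Δ = A_1−P = (0.5000, -3.0000) → ‖Δ‖ = √9.2500 = 3.0414
L_2: Δ = A_2−P = (-2.5000, 2.0000) → ‖Δ‖ = √10.2500 = 3.2016
L_3: Δ = A_3−P = (3.5000, 2.0000) → ‖Δ‖ = √16.2500 = 4.0311

(3.0414, 3.2016, 4.0311)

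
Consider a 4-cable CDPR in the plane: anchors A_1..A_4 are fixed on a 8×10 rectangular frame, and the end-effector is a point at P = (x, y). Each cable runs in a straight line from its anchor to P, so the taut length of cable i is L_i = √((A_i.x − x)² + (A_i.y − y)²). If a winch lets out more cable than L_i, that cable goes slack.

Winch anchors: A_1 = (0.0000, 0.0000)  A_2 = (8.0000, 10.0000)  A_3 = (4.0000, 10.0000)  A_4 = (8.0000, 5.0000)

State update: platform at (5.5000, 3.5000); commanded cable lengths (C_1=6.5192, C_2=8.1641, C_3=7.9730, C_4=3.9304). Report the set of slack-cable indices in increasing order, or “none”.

cable 1: √((-5.5000)²+(-3.5000)²)=6.5192, C_1=6.5192: taut
cable 2: √((2.5000)²+(6.5000)²)=6.9642, C_2=8.1641: slack
cable 3: √((-1.5000)²+(6.5000)²)=6.6708, C_3=7.9730: slack
cable 4: √((2.5000)²+(1.5000)²)=2.9155, C_4=3.9304: slack

2, 3, 4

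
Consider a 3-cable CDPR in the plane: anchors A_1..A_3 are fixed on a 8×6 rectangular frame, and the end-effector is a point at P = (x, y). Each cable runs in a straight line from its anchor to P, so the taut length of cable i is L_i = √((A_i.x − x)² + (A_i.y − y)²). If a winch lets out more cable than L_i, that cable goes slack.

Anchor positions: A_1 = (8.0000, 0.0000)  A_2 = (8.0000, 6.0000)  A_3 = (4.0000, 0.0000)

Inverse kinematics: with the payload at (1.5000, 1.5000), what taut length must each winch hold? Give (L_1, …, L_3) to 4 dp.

(6.6708, 7.9057, 2.9155)

L_1 = √((8.0000−1.5000)² + (0.0000−1.5000)²) = 6.6708
L_2 = √((8.0000−1.5000)² + (6.0000−1.5000)²) = 7.9057
L_3 = √((4.0000−1.5000)² + (0.0000−1.5000)²) = 2.9155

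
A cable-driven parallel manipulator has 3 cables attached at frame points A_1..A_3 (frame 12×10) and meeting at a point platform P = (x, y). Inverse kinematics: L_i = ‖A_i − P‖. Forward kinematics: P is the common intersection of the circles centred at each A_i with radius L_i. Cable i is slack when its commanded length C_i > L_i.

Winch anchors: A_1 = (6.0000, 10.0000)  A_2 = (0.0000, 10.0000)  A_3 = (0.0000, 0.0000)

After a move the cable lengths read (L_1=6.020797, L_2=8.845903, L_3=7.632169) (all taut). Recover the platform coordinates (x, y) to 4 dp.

(6.5000, 4.0000)

expand ‖A_i−P‖²=L_i² and subtract eq 1 (q_i ≔ ‖A_i‖²−L_i²)
q_1 = 36.0000+100.0000−36.2500 = 99.7500
eq1−eq2 → [12.0000  0.0000]·P = 78.0000
eq1−eq3 → [12.0000  20.0000]·P = 158.0000
2×2 solve → P = (6.5000, 4.0000)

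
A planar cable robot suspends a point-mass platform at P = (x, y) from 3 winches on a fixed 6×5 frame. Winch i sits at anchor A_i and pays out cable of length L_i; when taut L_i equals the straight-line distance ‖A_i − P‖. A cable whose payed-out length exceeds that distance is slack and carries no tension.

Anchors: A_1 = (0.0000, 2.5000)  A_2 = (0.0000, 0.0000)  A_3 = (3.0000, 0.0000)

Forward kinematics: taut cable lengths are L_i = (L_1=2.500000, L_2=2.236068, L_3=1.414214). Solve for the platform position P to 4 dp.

circle eqns → linear via eq_j − eq_1; set k_j = A_j·A_j − L_j²
k_1 = 0.0000+6.2500−6.2500 = 0.0000
0.0000·x + 5.0000·y = k_1−k_2 = 5.0000
-6.0000·x + 5.0000·y = k_1−k_3 = -7.0000
solve first two rows → x=2.0000, y=1.0000

(2.0000, 1.0000)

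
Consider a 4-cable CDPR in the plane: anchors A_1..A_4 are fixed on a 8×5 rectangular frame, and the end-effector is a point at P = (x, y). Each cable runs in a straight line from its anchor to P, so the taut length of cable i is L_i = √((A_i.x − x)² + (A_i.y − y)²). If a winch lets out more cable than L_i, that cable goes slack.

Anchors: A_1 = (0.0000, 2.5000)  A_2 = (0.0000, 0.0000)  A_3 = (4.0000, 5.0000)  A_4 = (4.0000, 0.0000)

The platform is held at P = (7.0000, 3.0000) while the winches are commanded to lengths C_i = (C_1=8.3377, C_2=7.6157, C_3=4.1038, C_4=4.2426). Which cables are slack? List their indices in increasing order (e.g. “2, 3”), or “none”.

cable 1: √((-7.0000)²+(-0.5000)²)=7.0178, C_1=8.3377: slack
cable 2: √((-7.0000)²+(-3.0000)²)=7.6158, C_2=7.6157: taut
cable 3: √((-3.0000)²+(2.0000)²)=3.6056, C_3=4.1038: slack
cable 4: √((-3.0000)²+(-3.0000)²)=4.2426, C_4=4.2426: taut

1, 3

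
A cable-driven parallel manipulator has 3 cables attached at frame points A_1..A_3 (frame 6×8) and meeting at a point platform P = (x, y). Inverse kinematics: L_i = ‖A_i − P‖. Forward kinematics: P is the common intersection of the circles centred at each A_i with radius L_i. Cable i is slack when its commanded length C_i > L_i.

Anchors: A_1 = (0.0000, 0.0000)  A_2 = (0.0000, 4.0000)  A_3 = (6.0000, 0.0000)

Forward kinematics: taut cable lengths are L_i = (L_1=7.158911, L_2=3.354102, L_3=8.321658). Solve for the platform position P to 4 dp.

expand ‖A_i−P‖²=L_i² and subtract eq 1 (c_i ≔ ‖A_i‖²−L_i²)
c_1 = 0.0000+0.0000−51.2500 = -51.2500
eq1−eq2 → [0.0000  -8.0000]·P = -56.0000
eq1−eq3 → [-12.0000  0.0000]·P = -18.0000
2×2 solve → P = (1.5000, 7.0000)

(1.5000, 7.0000)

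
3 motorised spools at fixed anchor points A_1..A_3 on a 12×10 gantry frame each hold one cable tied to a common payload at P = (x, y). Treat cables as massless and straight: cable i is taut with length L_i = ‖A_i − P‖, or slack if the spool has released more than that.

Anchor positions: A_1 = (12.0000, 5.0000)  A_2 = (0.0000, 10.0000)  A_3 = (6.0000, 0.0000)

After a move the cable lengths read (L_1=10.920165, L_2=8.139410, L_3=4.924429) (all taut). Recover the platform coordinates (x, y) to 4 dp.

(1.5000, 2.0000)

each cable: (A_i−P)·(A_i−P) = L_i²; let c_i = ‖A_i‖²−L_i²
c_1 = 144.0000+25.0000−119.2500 = 49.7500
row 1: 24.0000x − 10.0000y = 16.0000  (c_2=33.7500)
row 2: 12.0000x + 10.0000y = 38.0000  (c_3=11.7500)
Cramer on rows 1–2 → x = 1.5000, y = 2.0000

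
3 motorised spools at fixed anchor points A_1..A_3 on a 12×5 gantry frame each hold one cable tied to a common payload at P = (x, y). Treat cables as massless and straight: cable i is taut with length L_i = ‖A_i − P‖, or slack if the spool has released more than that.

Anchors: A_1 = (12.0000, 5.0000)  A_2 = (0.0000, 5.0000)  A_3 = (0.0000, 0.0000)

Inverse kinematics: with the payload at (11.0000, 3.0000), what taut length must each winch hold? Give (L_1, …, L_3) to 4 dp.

cable 1: Δx=1.0000, Δy=2.0000; L_1 = √(Δx²+Δy²) = 2.2361
cable 2: Δx=-11.0000, Δy=2.0000; L_2 = √(Δx²+Δy²) = 11.1803
cable 3: Δx=-11.0000, Δy=-3.0000; L_3 = √(Δx²+Δy²) = 11.4018

(2.2361, 11.1803, 11.4018)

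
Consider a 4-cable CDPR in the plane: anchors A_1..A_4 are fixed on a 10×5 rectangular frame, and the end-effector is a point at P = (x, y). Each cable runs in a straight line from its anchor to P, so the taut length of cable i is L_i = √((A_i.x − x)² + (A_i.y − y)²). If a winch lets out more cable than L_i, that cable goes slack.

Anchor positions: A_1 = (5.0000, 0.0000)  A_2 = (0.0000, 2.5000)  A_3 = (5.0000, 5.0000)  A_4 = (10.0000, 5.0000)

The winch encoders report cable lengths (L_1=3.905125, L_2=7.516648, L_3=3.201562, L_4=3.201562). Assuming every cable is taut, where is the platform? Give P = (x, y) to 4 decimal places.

each cable: (A_i−P)·(A_i−P) = L_i²; let c_i = ‖A_i‖²−L_i²
c_1 = 25.0000+0.0000−15.2500 = 9.7500
row 1: 10.0000x − 5.0000y = 60.0000  (c_2=-50.2500)
row 2: 0.0000x − 10.0000y = -30.0000  (c_3=39.7500)
row 3: -10.0000x − 10.0000y = -105.0000  (c_4=114.7500)
Cramer on rows 1–2 → x = 7.5000, y = 3.0000
check cable 4: ‖A_4−P‖² = 10.2500 ≈ L_4² = 10.2500 ✓

(7.5000, 3.0000)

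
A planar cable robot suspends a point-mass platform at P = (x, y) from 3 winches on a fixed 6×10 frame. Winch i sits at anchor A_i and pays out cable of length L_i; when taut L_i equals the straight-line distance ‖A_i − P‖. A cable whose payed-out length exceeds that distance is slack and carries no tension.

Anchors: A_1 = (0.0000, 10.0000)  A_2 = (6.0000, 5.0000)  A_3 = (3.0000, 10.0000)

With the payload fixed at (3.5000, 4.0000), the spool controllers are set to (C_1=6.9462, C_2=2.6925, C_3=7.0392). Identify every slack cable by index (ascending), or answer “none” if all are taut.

3

cable 1: √((-3.5000)²+(6.0000)²)=6.9462, C_1=6.9462: taut
cable 2: √((2.5000)²+(1.0000)²)=2.6926, C_2=2.6925: taut
cable 3: √((-0.5000)²+(6.0000)²)=6.0208, C_3=7.0392: slack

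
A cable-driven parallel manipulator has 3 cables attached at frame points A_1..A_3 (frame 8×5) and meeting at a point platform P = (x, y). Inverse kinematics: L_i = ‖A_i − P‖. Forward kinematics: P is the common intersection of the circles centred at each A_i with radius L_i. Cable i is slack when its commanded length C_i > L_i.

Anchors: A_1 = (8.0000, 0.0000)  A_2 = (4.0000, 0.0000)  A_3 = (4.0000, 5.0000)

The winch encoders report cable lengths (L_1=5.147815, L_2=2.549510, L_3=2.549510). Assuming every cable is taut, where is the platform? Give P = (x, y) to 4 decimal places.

expand ‖A_i−P‖²=L_i² and subtract eq 1 (q_i ≔ ‖A_i‖²−L_i²)
q_1 = 64.0000+0.0000−26.5000 = 37.5000
eq1−eq2 → [8.0000  0.0000]·P = 28.0000
eq1−eq3 → [8.0000  -10.0000]·P = 3.0000
2×2 solve → P = (3.5000, 2.5000)

(3.5000, 2.5000)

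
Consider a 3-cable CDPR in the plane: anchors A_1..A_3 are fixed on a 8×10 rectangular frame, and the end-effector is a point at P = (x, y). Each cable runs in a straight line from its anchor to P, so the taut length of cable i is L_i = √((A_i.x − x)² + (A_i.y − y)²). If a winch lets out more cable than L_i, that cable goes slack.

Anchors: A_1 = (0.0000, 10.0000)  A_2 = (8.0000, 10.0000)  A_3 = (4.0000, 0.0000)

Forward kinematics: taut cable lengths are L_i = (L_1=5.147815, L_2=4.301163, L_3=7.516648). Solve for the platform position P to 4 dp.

(4.5000, 7.5000)

each cable: (A_i−P)·(A_i−P) = L_i²; let k_i = ‖A_i‖²−L_i²
k_1 = 0.0000+100.0000−26.5000 = 73.5000
row 1: -16.0000x + 0.0000y = -72.0000  (k_2=145.5000)
row 2: -8.0000x + 20.0000y = 114.0000  (k_3=-40.5000)
Cramer on rows 1–2 → x = 4.5000, y = 7.5000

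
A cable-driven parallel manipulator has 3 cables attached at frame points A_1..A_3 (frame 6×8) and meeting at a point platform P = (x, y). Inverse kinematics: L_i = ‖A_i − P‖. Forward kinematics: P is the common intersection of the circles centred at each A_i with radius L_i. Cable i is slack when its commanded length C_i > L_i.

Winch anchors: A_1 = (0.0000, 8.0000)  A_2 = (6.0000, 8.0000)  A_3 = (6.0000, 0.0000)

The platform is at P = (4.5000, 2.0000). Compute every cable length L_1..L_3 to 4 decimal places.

(7.5000, 6.1847, 2.5000)

L_1 = √((0.0000−4.5000)² + (8.0000−2.0000)²) = 7.5000
L_2 = √((6.0000−4.5000)² + (8.0000−2.0000)²) = 6.1847
L_3 = √((6.0000−4.5000)² + (0.0000−2.0000)²) = 2.5000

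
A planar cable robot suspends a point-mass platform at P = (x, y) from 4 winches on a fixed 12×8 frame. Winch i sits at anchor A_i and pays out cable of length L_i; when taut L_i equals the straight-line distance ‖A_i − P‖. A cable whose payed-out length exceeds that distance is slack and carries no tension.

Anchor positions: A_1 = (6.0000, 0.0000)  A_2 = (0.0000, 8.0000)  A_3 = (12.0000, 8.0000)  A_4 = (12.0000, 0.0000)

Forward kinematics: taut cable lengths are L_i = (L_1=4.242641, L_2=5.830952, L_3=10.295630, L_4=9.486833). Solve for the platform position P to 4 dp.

expand ‖A_i−P‖²=L_i² and subtract eq 1 (k_i ≔ ‖A_i‖²−L_i²)
k_1 = 36.0000+0.0000−18.0000 = 18.0000
eq1−eq2 → [12.0000  -16.0000]·P = -12.0000
eq1−eq3 → [-12.0000  -16.0000]·P = -84.0000
eq1−eq4 → [-12.0000  0.0000]·P = -36.0000
2×2 solve → P = (3.0000, 3.0000)
check cable 4: ‖A_4−P‖² = 90.0000 ≈ L_4² = 90.0000 ✓

(3.0000, 3.0000)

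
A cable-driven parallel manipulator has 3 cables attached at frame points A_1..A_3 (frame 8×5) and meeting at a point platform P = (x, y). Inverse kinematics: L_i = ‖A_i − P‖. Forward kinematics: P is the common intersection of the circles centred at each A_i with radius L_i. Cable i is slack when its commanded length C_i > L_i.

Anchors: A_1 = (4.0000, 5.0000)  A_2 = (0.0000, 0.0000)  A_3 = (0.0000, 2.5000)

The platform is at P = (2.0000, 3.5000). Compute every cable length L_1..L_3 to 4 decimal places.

(2.5000, 4.0311, 2.2361)

L_1 = √((4.0000−2.0000)² + (5.0000−3.5000)²) = 2.5000
L_2 = √((0.0000−2.0000)² + (0.0000−3.5000)²) = 4.0311
L_3 = √((0.0000−2.0000)² + (2.5000−3.5000)²) = 2.2361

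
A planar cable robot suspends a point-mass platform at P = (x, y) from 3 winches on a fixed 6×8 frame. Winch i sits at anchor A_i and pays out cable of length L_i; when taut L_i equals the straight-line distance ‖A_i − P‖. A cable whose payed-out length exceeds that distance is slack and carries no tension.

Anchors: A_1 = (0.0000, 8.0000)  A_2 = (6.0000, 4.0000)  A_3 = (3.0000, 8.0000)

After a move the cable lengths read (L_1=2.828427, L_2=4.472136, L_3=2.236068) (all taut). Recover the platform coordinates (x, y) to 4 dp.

expand ‖A_i−P‖²=L_i² and subtract eq 1 (c_i ≔ ‖A_i‖²−L_i²)
c_1 = 0.0000+64.0000−8.0000 = 56.0000
eq1−eq2 → [-12.0000  8.0000]·P = 24.0000
eq1−eq3 → [-6.0000  0.0000]·P = -12.0000
2×2 solve → P = (2.0000, 6.0000)

(2.0000, 6.0000)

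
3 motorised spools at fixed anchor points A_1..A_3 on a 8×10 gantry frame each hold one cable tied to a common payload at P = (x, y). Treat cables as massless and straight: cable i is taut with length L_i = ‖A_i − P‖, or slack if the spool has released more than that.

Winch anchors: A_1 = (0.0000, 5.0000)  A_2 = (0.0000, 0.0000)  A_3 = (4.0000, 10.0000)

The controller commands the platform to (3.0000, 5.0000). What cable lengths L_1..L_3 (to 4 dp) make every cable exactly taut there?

(3.0000, 5.8310, 5.0990)

L_1 = √((0.0000−3.0000)² + (5.0000−5.0000)²) = 3.0000
L_2 = √((0.0000−3.0000)² + (0.0000−5.0000)²) = 5.8310
L_3 = √((4.0000−3.0000)² + (10.0000−5.0000)²) = 5.0990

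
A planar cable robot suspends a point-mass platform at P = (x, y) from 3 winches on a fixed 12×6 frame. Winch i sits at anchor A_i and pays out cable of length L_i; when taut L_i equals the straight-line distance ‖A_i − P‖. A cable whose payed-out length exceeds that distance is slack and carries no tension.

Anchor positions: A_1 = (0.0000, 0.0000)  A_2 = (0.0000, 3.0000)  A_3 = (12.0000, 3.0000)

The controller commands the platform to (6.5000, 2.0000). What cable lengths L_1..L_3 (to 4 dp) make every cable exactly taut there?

L_1: Δ = A_1−P = (-6.5000, -2.0000) → ‖Δ‖ = √46.2500 = 6.8007
L_2: Δ = A_2−P = (-6.5000, 1.0000) → ‖Δ‖ = √43.2500 = 6.5765
L_3: Δ = A_3−P = (5.5000, 1.0000) → ‖Δ‖ = √31.2500 = 5.5902

(6.8007, 6.5765, 5.5902)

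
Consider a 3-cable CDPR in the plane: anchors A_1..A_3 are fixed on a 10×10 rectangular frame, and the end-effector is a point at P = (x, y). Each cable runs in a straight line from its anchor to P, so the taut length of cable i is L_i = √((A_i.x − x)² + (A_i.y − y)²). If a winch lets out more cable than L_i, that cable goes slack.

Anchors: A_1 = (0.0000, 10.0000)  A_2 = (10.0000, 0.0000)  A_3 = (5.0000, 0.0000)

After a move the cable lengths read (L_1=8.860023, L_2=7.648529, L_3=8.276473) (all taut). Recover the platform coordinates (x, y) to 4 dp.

expand ‖A_i−P‖²=L_i² and subtract eq 1 (c_i ≔ ‖A_i‖²−L_i²)
c_1 = 0.0000+100.0000−78.5000 = 21.5000
eq1−eq2 → [-20.0000  20.0000]·P = -20.0000
eq1−eq3 → [-10.0000  20.0000]·P = 65.0000
2×2 solve → P = (8.5000, 7.5000)

(8.5000, 7.5000)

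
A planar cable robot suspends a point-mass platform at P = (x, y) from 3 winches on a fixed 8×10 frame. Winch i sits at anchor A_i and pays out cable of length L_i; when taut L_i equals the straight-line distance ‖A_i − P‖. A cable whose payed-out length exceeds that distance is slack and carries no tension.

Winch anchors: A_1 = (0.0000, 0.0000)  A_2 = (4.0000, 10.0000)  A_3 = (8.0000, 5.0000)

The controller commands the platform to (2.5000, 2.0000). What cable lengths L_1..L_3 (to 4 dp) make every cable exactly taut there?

(3.2016, 8.1394, 6.2650)

cable 1: Δx=-2.5000, Δy=-2.0000; L_1 = √(Δx²+Δy²) = 3.2016
cable 2: Δx=1.5000, Δy=8.0000; L_2 = √(Δx²+Δy²) = 8.1394
cable 3: Δx=5.5000, Δy=3.0000; L_3 = √(Δx²+Δy²) = 6.2650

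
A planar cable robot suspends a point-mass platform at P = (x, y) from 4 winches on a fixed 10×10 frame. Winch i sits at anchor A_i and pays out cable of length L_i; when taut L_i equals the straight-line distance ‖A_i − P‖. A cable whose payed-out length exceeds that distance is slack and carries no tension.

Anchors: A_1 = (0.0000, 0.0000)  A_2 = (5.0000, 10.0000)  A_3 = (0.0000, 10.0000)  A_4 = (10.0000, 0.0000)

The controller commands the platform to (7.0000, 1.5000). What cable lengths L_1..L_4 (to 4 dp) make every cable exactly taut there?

(7.1589, 8.7321, 11.0114, 3.3541)

cable 1: Δx=-7.0000, Δy=-1.5000; L_1 = √(Δx²+Δy²) = 7.1589
cable 2: Δx=-2.0000, Δy=8.5000; L_2 = √(Δx²+Δy²) = 8.7321
cable 3: Δx=-7.0000, Δy=8.5000; L_3 = √(Δx²+Δy²) = 11.0114
cable 4: Δx=3.0000, Δy=-1.5000; L_4 = √(Δx²+Δy²) = 3.3541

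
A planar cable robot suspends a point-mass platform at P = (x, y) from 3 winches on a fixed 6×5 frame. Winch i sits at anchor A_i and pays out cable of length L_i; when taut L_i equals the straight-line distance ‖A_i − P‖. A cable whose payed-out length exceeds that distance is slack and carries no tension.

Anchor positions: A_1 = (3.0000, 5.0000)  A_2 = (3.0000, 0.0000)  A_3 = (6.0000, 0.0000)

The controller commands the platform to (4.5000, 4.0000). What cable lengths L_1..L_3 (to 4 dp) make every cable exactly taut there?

L_1 = √((3.0000−4.5000)² + (5.0000−4.0000)²) = 1.8028
L_2 = √((3.0000−4.5000)² + (0.0000−4.0000)²) = 4.2720
L_3 = √((6.0000−4.5000)² + (0.0000−4.0000)²) = 4.2720

(1.8028, 4.2720, 4.2720)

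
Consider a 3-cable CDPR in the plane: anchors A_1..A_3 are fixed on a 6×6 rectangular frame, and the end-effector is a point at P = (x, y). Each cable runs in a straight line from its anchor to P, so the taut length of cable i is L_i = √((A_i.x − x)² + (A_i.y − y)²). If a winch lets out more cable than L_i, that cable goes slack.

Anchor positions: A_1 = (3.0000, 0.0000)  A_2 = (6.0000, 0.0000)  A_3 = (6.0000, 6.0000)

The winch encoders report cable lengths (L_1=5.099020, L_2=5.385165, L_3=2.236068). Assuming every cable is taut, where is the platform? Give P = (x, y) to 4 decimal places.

each cable: (A_i−P)·(A_i−P) = L_i²; let k_i = ‖A_i‖²−L_i²
k_1 = 9.0000+0.0000−26.0000 = -17.0000
row 1: -6.0000x + 0.0000y = -24.0000  (k_2=7.0000)
row 2: -6.0000x − 12.0000y = -84.0000  (k_3=67.0000)
Cramer on rows 1–2 → x = 4.0000, y = 5.0000

(4.0000, 5.0000)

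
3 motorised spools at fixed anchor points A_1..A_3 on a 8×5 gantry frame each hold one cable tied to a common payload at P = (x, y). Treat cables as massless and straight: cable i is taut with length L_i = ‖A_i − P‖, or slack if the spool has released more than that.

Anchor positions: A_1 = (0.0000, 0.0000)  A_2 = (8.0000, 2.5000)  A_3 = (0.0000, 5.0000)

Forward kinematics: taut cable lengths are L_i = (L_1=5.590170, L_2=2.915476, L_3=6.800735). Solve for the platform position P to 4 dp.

(5.5000, 1.0000)

expand ‖A_i−P‖²=L_i² and subtract eq 1 (k_i ≔ ‖A_i‖²−L_i²)
k_1 = 0.0000+0.0000−31.2500 = -31.2500
eq1−eq2 → [-16.0000  -5.0000]·P = -93.0000
eq1−eq3 → [0.0000  -10.0000]·P = -10.0000
2×2 solve → P = (5.5000, 1.0000)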